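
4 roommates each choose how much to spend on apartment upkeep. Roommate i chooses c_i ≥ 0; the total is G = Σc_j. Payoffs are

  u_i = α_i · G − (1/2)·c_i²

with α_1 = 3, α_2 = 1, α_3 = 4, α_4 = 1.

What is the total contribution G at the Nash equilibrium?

Roommate i's FOC: ∂u_i/∂c_i = α_i − c_i = 0, so c_i* = α_i.
NE contributions = (3, 1, 4, 1); G = 9.

9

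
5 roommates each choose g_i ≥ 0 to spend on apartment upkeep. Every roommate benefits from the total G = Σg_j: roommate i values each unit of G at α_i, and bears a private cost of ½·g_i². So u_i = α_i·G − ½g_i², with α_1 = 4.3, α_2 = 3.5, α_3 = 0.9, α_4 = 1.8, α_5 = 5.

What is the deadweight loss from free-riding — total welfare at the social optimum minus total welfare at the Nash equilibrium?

Roommate i's FOC: ∂u_i/∂g_i = α_i − g_i = 0, so g_i* = α_i.
NE contributions = (4.3, 3.5, 0.9, 1.8, 5); G = 15.5.
W^NE = (Σα)·G − ½Σα_i² = 15.5² − ½·59.79 = 210.355.
Planner sets g_i = Σα_j = 15.5 for every i, so G^SO = 5·15.5 = 77.5.
W^SO = (Σα)·G^SO − ½·5·(Σα)² = (5/2)·15.5² = 600.625.
Deadweight loss = W^SO − W^NE = 390.27.

390.27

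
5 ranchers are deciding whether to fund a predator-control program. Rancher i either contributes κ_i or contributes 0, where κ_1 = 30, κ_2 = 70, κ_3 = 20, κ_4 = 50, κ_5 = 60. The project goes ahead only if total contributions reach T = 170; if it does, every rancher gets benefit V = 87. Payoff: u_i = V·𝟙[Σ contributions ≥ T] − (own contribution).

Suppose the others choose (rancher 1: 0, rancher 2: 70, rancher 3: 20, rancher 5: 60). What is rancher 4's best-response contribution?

50

Others' total = 150. Contributing 50 brings total to 200 ≥ 170: gain V − κ_4 = 37.
Best response: 50.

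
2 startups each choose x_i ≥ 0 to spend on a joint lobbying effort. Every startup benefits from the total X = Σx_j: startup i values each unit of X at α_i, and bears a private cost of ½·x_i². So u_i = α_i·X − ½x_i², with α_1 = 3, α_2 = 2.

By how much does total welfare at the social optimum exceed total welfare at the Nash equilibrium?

Startup i's FOC: ∂u_i/∂x_i = α_i − x_i = 0, so x_i* = α_i.
NE contributions = (3, 2); X = 5.
W^NE = (Σα)·X − ½Σα_i² = 5² − ½·13 = 18.5.
Planner sets x_i = Σα_j = 5 for every i, so X^SO = 2·5 = 10.
W^SO = (Σα)·X^SO − ½·2·(Σα)² = (2/2)·5² = 25.
Deadweight loss = W^SO − W^NE = 6.5.

6.5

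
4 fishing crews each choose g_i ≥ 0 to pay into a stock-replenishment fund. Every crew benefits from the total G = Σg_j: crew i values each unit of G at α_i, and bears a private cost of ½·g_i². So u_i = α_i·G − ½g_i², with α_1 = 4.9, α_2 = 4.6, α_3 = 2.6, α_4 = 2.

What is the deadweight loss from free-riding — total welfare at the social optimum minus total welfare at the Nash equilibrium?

226.775

Crew i's FOC: ∂u_i/∂g_i = α_i − g_i = 0, so g_i* = α_i.
NE contributions = (4.9, 4.6, 2.6, 2); G = 14.1.
W^NE = (Σα)·G − ½Σα_i² = 14.1² − ½·55.93 = 170.845.
Planner sets g_i = Σα_j = 14.1 for every i, so G^SO = 4·14.1 = 56.4.
W^SO = (Σα)·G^SO − ½·4·(Σα)² = (4/2)·14.1² = 397.62.
Deadweight loss = W^SO − W^NE = 226.775.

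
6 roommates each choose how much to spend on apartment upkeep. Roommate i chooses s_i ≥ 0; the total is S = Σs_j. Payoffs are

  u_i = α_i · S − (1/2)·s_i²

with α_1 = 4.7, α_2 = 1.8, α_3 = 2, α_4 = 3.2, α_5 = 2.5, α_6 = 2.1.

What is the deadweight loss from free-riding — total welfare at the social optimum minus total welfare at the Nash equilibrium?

Roommate i's FOC: ∂u_i/∂s_i = α_i − s_i = 0, so s_i* = α_i.
NE contributions = (4.7, 1.8, 2, 3.2, 2.5, 2.1); S = 16.3.
W^NE = (Σα)·S − ½Σα_i² = 16.3² − ½·50.23 = 240.575.
Planner sets s_i = Σα_j = 16.3 for every i, so S^SO = 6·16.3 = 97.8.
W^SO = (Σα)·S^SO − ½·6·(Σα)² = (6/2)·16.3² = 797.07.
Deadweight loss = W^SO − W^NE = 556.495.

556.495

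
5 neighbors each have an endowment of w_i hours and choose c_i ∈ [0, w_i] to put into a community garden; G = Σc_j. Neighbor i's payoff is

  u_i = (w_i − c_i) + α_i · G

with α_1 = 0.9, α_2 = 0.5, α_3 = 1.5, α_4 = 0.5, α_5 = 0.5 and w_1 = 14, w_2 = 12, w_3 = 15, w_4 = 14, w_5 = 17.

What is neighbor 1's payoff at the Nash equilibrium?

∂u_i/∂c_i = α_i − 1, so neighbor i contributes w_i if α_i > 1, else 0.
α_i > 1 for i ∈ {3}; NE contributions (0, 0, 15, 0, 0), G = 15.
u_1 = (14 − 0) + 0.9·15 = 27.5.

27.5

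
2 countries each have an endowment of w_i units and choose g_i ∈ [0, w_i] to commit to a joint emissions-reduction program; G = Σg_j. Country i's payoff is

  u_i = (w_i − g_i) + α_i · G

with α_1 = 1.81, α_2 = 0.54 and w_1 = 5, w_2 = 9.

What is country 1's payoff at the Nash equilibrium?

9.05

∂u_i/∂g_i = α_i − 1, so country i contributes w_i if α_i > 1, else 0.
α_i > 1 for i ∈ {1}; NE contributions (5, 0), G = 5.
u_1 = (5 − 5) + 1.81·5 = 9.05.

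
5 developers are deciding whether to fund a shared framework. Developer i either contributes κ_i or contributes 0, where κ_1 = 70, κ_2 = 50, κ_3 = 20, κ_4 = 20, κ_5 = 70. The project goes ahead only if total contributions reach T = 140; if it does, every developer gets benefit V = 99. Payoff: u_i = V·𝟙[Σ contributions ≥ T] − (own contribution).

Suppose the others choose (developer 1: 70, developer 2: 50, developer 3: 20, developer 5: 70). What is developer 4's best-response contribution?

0

Others' total = 210 ≥ 140; contributing adds cost 20 for no extra benefit.
Best response: 0.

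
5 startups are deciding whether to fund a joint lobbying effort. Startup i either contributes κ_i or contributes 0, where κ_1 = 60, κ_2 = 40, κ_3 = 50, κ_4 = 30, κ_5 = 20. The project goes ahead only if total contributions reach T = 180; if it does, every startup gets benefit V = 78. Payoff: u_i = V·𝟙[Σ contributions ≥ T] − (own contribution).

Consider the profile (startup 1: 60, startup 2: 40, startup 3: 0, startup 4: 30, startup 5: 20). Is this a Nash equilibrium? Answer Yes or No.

Total = 150 < 180: not provided.
Startup 1 (pledges 60, payoff -60): dropping to 0 → total 90, payoff 0. Profitable deviation.

No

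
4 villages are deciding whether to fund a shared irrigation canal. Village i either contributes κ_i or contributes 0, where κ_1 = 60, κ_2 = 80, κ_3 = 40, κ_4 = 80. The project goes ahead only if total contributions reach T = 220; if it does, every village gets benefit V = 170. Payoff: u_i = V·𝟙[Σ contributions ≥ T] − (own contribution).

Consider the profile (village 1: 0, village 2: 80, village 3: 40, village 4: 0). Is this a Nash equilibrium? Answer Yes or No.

No

Total = 120 < 220: not provided.
Village 1 (pledges 0, payoff 0): pledging 60 → total 180, payoff -60. No gain.
Village 2 (pledges 80, payoff -80): dropping to 0 → total 40, payoff 0. Profitable deviation.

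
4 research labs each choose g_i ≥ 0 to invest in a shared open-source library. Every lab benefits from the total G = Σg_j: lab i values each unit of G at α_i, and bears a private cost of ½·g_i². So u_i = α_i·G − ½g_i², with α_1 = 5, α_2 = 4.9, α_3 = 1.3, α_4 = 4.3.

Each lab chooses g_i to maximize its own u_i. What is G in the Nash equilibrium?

Lab i's FOC: ∂u_i/∂g_i = α_i − g_i = 0, so g_i* = α_i.
NE contributions = (5, 4.9, 1.3, 4.3); G = 15.5.

15.5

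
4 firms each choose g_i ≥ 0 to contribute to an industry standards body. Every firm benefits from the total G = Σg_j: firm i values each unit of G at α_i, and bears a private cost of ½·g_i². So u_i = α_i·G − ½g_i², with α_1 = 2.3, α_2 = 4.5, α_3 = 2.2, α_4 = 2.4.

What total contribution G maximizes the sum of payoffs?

Planner FOC: ∂(Σu_j)/∂g_i = (Σα_j) − g_i = 0, so g_i^SO = Σα_j = 11.4 for every i; G^SO = 45.6.

45.6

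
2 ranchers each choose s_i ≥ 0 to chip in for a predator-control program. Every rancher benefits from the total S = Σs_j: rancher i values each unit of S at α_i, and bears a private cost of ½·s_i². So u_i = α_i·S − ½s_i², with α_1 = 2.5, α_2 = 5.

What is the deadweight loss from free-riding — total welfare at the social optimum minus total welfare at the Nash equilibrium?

Rancher i's FOC: ∂u_i/∂s_i = α_i − s_i = 0, so s_i* = α_i.
NE contributions = (2.5, 5); S = 7.5.
W^NE = (Σα)·S − ½Σα_i² = 7.5² − ½·31.25 = 40.625.
Planner sets s_i = Σα_j = 7.5 for every i, so S^SO = 2·7.5 = 15.
W^SO = (Σα)·S^SO − ½·2·(Σα)² = (2/2)·7.5² = 56.25.
Deadweight loss = W^SO − W^NE = 15.625.

15.625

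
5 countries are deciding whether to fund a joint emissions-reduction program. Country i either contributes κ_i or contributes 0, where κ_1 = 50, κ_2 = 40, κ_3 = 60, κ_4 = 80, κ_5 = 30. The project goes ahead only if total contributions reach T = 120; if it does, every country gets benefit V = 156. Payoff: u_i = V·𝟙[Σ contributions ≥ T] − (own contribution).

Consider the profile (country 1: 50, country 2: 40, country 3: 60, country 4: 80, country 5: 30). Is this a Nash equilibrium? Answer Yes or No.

Total = 260 ≥ 120: provided.
Country 1 (pledges 50, payoff 106): dropping to 0 → total 210, payoff 156. Profitable deviation.

No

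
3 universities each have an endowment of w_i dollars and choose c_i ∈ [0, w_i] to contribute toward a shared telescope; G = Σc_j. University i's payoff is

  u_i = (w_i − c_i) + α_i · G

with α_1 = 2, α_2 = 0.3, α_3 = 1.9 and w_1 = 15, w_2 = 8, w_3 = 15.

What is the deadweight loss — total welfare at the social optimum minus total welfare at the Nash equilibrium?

25.6

∂u_i/∂c_i = α_i − 1, so university i contributes w_i if α_i > 1, else 0.
α_i > 1 for i ∈ {1, 3}; NE contributions (15, 0, 15), G = 30.
W^NE = Σw_i − G^NE + (Σα_i)·G^NE = 38 + 3.2·30 = 134.
Planner: ∂(Σu_j)/∂c_i = Σα_j − 1 = 3.2 > 0, so everyone contributes w_i; G^SO = 38, W^SO = 38 + 3.2·38 = 159.6.
Deadweight loss = 25.6.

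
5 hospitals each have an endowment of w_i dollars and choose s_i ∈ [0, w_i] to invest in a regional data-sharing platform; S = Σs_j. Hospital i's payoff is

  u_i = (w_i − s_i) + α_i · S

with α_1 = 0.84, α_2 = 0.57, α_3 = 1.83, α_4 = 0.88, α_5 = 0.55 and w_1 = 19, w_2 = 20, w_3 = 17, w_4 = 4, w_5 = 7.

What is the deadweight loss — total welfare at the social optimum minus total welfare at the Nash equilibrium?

∂u_i/∂s_i = α_i − 1, so hospital i contributes w_i if α_i > 1, else 0.
α_i > 1 for i ∈ {3}; NE contributions (0, 0, 17, 0, 0), S = 17.
W^NE = Σw_i − S^NE + (Σα_i)·S^NE = 67 + 3.67·17 = 129.39.
Planner: ∂(Σu_j)/∂s_i = Σα_j − 1 = 3.67 > 0, so everyone contributes w_i; S^SO = 67, W^SO = 67 + 3.67·67 = 312.89.
Deadweight loss = 183.5.

183.5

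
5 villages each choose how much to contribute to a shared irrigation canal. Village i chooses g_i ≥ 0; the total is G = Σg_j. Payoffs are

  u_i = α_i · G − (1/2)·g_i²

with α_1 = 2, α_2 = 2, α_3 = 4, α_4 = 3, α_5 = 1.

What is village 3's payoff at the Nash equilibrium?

40

Village i's FOC: ∂u_i/∂g_i = α_i − g_i = 0, so g_i* = α_i.
NE contributions = (2, 2, 4, 3, 1); G = 12.
u_3 = α_3·G − ½·(g_3)² = 4·12 − ½·4² = 40.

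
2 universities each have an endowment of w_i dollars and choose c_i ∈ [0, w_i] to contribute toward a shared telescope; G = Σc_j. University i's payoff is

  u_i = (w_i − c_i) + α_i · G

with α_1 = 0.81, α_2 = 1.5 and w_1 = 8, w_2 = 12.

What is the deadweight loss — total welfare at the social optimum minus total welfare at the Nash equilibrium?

∂u_i/∂c_i = α_i − 1, so university i contributes w_i if α_i > 1, else 0.
α_i > 1 for i ∈ {2}; NE contributions (0, 12), G = 12.
W^NE = Σw_i − G^NE + (Σα_i)·G^NE = 20 + 1.31·12 = 35.72.
Planner: ∂(Σu_j)/∂c_i = Σα_j − 1 = 1.31 > 0, so everyone contributes w_i; G^SO = 20, W^SO = 20 + 1.31·20 = 46.2.
Deadweight loss = 10.48.

10.48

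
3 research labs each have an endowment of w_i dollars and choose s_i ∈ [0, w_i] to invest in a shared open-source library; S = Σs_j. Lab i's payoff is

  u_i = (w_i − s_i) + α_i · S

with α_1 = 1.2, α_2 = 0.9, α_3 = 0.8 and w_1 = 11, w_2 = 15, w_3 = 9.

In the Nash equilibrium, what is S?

11

∂u_i/∂s_i = α_i − 1, so lab i contributes w_i if α_i > 1, else 0.
α_i > 1 for i ∈ {1}; NE contributions (11, 0, 0), S = 11.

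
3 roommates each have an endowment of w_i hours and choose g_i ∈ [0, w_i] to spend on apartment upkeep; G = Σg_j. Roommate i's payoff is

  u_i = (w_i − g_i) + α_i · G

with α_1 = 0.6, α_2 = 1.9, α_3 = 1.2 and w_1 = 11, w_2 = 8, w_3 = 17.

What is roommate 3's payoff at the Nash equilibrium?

30

∂u_i/∂g_i = α_i − 1, so roommate i contributes w_i if α_i > 1, else 0.
α_i > 1 for i ∈ {2, 3}; NE contributions (0, 8, 17), G = 25.
u_3 = (17 − 17) + 1.2·25 = 30.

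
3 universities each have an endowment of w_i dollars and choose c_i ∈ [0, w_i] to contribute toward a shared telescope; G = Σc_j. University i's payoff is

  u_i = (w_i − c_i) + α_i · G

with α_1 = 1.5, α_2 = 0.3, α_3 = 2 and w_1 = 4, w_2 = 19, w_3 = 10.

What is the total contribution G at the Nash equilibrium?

∂u_i/∂c_i = α_i − 1, so university i contributes w_i if α_i > 1, else 0.
α_i > 1 for i ∈ {1, 3}; NE contributions (4, 0, 10), G = 14.

14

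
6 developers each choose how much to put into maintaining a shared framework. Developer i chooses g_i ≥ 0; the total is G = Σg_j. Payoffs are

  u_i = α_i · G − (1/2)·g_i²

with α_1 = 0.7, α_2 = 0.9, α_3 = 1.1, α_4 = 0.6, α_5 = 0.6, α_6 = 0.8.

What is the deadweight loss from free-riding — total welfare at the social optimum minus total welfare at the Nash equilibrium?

Developer i's FOC: ∂u_i/∂g_i = α_i − g_i = 0, so g_i* = α_i.
NE contributions = (0.7, 0.9, 1.1, 0.6, 0.6, 0.8); G = 4.7.
W^NE = (Σα)·G − ½Σα_i² = 4.7² − ½·3.87 = 20.155.
Planner sets g_i = Σα_j = 4.7 for every i, so G^SO = 6·4.7 = 28.2.
W^SO = (Σα)·G^SO − ½·6·(Σα)² = (6/2)·4.7² = 66.27.
Deadweight loss = W^SO − W^NE = 46.115.

46.115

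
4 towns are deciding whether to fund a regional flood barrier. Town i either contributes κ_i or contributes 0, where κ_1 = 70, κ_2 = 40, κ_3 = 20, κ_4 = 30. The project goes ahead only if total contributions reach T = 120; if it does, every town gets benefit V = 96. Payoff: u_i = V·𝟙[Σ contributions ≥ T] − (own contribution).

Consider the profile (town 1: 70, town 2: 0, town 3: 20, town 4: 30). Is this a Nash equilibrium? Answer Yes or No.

Total = 120 ≥ 120: provided.
Town 1 (pledges 70, payoff 26): dropping to 0 → total 50, payoff 0. No gain.
Town 2 (pledges 0, payoff 96): pledging 40 → total 160, payoff 56. No gain.
Town 3 (pledges 20, payoff 76): dropping to 0 → total 100, payoff 0. No gain.
Town 4 (pledges 30, payoff 66): dropping to 0 → total 90, payoff 0. No gain.

Yes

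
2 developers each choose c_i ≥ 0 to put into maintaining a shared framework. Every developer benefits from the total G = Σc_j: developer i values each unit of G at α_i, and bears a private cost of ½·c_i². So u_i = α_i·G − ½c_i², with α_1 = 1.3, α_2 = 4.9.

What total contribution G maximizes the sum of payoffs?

12.4

Planner FOC: ∂(Σu_j)/∂c_i = (Σα_j) − c_i = 0, so c_i^SO = Σα_j = 6.2 for every i; G^SO = 12.4.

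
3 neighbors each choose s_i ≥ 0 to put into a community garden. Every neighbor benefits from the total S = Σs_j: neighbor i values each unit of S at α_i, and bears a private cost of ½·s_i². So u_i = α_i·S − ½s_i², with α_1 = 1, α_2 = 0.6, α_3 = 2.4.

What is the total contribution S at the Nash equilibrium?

4

Neighbor i's FOC: ∂u_i/∂s_i = α_i − s_i = 0, so s_i* = α_i.
NE contributions = (1, 0.6, 2.4); S = 4.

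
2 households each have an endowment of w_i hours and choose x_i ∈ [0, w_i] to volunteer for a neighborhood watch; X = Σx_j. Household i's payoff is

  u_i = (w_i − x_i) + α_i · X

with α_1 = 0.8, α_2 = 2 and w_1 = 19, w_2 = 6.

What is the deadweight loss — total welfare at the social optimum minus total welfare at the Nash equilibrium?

34.2

∂u_i/∂x_i = α_i − 1, so household i contributes w_i if α_i > 1, else 0.
α_i > 1 for i ∈ {2}; NE contributions (0, 6), X = 6.
W^NE = Σw_i − X^NE + (Σα_i)·X^NE = 25 + 1.8·6 = 35.8.
Planner: ∂(Σu_j)/∂x_i = Σα_j − 1 = 1.8 > 0, so everyone contributes w_i; X^SO = 25, W^SO = 25 + 1.8·25 = 70.
Deadweight loss = 34.2.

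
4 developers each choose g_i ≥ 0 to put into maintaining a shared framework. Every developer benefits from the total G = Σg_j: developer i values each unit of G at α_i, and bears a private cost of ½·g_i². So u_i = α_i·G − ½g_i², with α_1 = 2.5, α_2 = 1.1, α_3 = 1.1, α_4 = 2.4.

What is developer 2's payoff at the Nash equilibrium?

7.205

Developer i's FOC: ∂u_i/∂g_i = α_i − g_i = 0, so g_i* = α_i.
NE contributions = (2.5, 1.1, 1.1, 2.4); G = 7.1.
u_2 = α_2·G − ½·(g_2)² = 1.1·7.1 − ½·1.1² = 7.205.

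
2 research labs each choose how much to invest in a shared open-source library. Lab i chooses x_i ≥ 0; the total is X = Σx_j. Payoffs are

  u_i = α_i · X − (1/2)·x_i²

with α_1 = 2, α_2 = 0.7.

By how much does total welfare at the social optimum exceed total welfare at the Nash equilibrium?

Lab i's FOC: ∂u_i/∂x_i = α_i − x_i = 0, so x_i* = α_i.
NE contributions = (2, 0.7); X = 2.7.
W^NE = (Σα)·X − ½Σα_i² = 2.7² − ½·4.49 = 5.045.
Planner sets x_i = Σα_j = 2.7 for every i, so X^SO = 2·2.7 = 5.4.
W^SO = (Σα)·X^SO − ½·2·(Σα)² = (2/2)·2.7² = 7.29.
Deadweight loss = W^SO − W^NE = 2.245.

2.245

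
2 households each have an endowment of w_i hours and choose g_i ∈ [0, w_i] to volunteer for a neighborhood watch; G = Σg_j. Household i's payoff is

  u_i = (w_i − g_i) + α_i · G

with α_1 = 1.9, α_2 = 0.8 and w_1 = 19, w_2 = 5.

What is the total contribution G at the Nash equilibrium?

∂u_i/∂g_i = α_i − 1, so household i contributes w_i if α_i > 1, else 0.
α_i > 1 for i ∈ {1}; NE contributions (19, 0), G = 19.

19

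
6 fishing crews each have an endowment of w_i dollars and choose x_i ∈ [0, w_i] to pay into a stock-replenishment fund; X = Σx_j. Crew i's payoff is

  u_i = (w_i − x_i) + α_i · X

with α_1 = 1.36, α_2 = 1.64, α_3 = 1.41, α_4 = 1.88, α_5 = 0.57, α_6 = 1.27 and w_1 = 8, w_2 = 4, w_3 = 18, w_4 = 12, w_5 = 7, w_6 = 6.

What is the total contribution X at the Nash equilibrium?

∂u_i/∂x_i = α_i − 1, so crew i contributes w_i if α_i > 1, else 0.
α_i > 1 for i ∈ {1, 2, 3, 4, 6}; NE contributions (8, 4, 18, 12, 0, 6), X = 48.

48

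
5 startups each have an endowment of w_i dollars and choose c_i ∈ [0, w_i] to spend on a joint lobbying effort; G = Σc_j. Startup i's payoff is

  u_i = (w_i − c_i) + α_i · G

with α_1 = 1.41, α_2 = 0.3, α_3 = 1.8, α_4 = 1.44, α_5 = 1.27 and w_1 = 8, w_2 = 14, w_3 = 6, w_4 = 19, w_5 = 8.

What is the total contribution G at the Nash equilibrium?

∂u_i/∂c_i = α_i − 1, so startup i contributes w_i if α_i > 1, else 0.
α_i > 1 for i ∈ {1, 3, 4, 5}; NE contributions (8, 0, 6, 19, 8), G = 41.

41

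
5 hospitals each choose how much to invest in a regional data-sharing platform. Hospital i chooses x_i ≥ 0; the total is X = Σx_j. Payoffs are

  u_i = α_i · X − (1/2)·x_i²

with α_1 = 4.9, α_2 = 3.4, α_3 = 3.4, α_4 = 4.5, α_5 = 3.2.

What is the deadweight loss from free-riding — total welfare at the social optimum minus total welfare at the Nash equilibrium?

Hospital i's FOC: ∂u_i/∂x_i = α_i − x_i = 0, so x_i* = α_i.
NE contributions = (4.9, 3.4, 3.4, 4.5, 3.2); X = 19.4.
W^NE = (Σα)·X − ½Σα_i² = 19.4² − ½·77.62 = 337.55.
Planner sets x_i = Σα_j = 19.4 for every i, so X^SO = 5·19.4 = 97.
W^SO = (Σα)·X^SO − ½·5·(Σα)² = (5/2)·19.4² = 940.9.
Deadweight loss = W^SO − W^NE = 603.35.

603.35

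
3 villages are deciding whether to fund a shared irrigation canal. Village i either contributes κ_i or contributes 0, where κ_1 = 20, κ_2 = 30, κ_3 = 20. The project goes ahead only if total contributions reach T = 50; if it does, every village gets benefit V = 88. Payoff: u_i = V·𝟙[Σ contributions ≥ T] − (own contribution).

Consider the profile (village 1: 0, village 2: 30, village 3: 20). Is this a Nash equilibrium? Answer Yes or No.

Total = 50 ≥ 50: provided.
Village 1 (pledges 0, payoff 88): pledging 20 → total 70, payoff 68. No gain.
Village 2 (pledges 30, payoff 58): dropping to 0 → total 20, payoff 0. No gain.
Village 3 (pledges 20, payoff 68): dropping to 0 → total 30, payoff 0. No gain.

Yes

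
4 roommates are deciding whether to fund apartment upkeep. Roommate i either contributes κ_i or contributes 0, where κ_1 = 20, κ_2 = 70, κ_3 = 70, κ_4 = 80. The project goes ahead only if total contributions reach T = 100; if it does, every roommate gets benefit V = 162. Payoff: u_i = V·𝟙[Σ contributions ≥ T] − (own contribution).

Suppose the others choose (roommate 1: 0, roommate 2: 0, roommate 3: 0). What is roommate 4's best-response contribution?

0

Others' total = 0. Even contributing 80 gives 80 < 100: no benefit either way.
Best response: 0.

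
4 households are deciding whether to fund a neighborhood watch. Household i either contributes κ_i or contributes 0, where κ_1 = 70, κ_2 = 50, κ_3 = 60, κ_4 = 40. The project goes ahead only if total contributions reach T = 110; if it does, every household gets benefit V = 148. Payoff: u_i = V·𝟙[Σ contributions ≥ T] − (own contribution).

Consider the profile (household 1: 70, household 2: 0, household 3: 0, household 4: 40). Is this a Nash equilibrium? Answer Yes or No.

Yes

Total = 110 ≥ 110: provided.
Household 1 (pledges 70, payoff 78): dropping to 0 → total 40, payoff 0. No gain.
Household 2 (pledges 0, payoff 148): pledging 50 → total 160, payoff 98. No gain.
Household 3 (pledges 0, payoff 148): pledging 60 → total 170, payoff 88. No gain.
Household 4 (pledges 40, payoff 108): dropping to 0 → total 70, payoff 0. No gain.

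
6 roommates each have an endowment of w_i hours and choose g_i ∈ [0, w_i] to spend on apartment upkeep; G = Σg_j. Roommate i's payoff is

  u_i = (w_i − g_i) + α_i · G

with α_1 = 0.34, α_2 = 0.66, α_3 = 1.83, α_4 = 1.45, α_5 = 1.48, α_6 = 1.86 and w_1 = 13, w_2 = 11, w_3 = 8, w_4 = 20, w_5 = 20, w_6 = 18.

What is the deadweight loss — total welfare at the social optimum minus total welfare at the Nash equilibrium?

∂u_i/∂g_i = α_i − 1, so roommate i contributes w_i if α_i > 1, else 0.
α_i > 1 for i ∈ {3, 4, 5, 6}; NE contributions (0, 0, 8, 20, 20, 18), G = 66.
W^NE = Σw_i − G^NE + (Σα_i)·G^NE = 90 + 6.62·66 = 526.92.
Planner: ∂(Σu_j)/∂g_i = Σα_j − 1 = 6.62 > 0, so everyone contributes w_i; G^SO = 90, W^SO = 90 + 6.62·90 = 685.8.
Deadweight loss = 158.88.

158.88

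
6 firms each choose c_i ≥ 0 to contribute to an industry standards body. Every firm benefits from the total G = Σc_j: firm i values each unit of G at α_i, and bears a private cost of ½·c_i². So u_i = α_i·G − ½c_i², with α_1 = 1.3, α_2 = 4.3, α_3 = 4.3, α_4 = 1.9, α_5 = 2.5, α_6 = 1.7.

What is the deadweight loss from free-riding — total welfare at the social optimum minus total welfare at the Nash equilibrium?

537.71

Firm i's FOC: ∂u_i/∂c_i = α_i − c_i = 0, so c_i* = α_i.
NE contributions = (1.3, 4.3, 4.3, 1.9, 2.5, 1.7); G = 16.
W^NE = (Σα)·G − ½Σα_i² = 16² − ½·51.42 = 230.29.
Planner sets c_i = Σα_j = 16 for every i, so G^SO = 6·16 = 96.
W^SO = (Σα)·G^SO − ½·6·(Σα)² = (6/2)·16² = 768.
Deadweight loss = W^SO − W^NE = 537.71.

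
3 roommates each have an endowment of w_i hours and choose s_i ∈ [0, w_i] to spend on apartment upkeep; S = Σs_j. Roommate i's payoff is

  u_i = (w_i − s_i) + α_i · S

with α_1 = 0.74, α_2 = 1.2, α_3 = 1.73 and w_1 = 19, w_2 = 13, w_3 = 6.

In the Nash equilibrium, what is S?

∂u_i/∂s_i = α_i − 1, so roommate i contributes w_i if α_i > 1, else 0.
α_i > 1 for i ∈ {2, 3}; NE contributions (0, 13, 6), S = 19.

19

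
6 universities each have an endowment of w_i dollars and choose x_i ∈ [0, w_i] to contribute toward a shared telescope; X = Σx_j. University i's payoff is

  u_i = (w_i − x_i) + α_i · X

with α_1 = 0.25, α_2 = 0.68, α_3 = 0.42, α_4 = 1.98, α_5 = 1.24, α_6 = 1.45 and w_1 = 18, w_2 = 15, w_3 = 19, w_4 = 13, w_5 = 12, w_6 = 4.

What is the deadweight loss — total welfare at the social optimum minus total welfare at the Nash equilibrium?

∂u_i/∂x_i = α_i − 1, so university i contributes w_i if α_i > 1, else 0.
α_i > 1 for i ∈ {4, 5, 6}; NE contributions (0, 0, 0, 13, 12, 4), X = 29.
W^NE = Σw_i − X^NE + (Σα_i)·X^NE = 81 + 5.02·29 = 226.58.
Planner: ∂(Σu_j)/∂x_i = Σα_j − 1 = 5.02 > 0, so everyone contributes w_i; X^SO = 81, W^SO = 81 + 5.02·81 = 487.62.
Deadweight loss = 261.04.

261.04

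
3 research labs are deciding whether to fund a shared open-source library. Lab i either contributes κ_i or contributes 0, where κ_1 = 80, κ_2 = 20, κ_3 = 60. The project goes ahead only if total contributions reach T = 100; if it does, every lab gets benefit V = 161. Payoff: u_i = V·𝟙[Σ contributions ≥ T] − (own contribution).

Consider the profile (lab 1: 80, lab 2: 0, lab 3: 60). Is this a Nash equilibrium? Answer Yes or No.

Yes

Total = 140 ≥ 100: provided.
Lab 1 (pledges 80, payoff 81): dropping to 0 → total 60, payoff 0. No gain.
Lab 2 (pledges 0, payoff 161): pledging 20 → total 160, payoff 141. No gain.
Lab 3 (pledges 60, payoff 101): dropping to 0 → total 80, payoff 0. No gain.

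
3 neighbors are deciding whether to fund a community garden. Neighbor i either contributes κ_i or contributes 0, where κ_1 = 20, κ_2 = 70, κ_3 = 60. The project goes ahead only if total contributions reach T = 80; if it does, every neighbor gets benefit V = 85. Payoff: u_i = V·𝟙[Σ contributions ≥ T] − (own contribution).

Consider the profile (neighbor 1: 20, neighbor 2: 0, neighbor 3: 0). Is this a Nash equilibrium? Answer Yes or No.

No

Total = 20 < 80: not provided.
Neighbor 1 (pledges 20, payoff -20): dropping to 0 → total 0, payoff 0. Profitable deviation.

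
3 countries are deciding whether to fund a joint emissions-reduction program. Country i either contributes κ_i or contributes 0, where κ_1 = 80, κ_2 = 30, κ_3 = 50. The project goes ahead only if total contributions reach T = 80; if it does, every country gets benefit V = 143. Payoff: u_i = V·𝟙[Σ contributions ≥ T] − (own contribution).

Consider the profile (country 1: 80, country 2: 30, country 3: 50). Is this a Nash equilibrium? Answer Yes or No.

Total = 160 ≥ 80: provided.
Country 1 (pledges 80, payoff 63): dropping to 0 → total 80, payoff 143. Profitable deviation.

No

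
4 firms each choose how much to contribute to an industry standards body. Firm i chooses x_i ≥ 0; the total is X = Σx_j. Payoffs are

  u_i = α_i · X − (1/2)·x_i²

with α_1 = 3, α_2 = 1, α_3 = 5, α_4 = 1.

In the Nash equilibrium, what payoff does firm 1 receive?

Firm i's FOC: ∂u_i/∂x_i = α_i − x_i = 0, so x_i* = α_i.
NE contributions = (3, 1, 5, 1); X = 10.
u_1 = α_1·X − ½·(x_1)² = 3·10 − ½·3² = 25.5.

25.5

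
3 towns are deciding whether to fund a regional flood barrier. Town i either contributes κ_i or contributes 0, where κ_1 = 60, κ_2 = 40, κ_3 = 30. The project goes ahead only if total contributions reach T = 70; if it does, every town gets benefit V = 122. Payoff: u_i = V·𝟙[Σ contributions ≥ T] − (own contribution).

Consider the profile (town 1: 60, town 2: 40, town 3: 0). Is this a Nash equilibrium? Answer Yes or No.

Total = 100 ≥ 70: provided.
Town 1 (pledges 60, payoff 62): dropping to 0 → total 40, payoff 0. No gain.
Town 2 (pledges 40, payoff 82): dropping to 0 → total 60, payoff 0. No gain.
Town 3 (pledges 0, payoff 122): pledging 30 → total 130, payoff 92. No gain.

Yes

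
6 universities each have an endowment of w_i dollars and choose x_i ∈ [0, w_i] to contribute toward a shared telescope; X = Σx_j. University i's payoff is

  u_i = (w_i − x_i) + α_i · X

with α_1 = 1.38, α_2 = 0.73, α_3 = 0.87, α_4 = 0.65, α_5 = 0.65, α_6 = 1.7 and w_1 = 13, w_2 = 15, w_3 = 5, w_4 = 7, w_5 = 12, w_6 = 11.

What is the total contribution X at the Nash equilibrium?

∂u_i/∂x_i = α_i − 1, so university i contributes w_i if α_i > 1, else 0.
α_i > 1 for i ∈ {1, 6}; NE contributions (13, 0, 0, 0, 0, 11), X = 24.

24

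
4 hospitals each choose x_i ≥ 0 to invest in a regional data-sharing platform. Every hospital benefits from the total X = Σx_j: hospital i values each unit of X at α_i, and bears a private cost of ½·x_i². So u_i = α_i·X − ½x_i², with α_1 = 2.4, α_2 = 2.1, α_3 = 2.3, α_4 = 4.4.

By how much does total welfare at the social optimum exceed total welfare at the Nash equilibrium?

Hospital i's FOC: ∂u_i/∂x_i = α_i − x_i = 0, so x_i* = α_i.
NE contributions = (2.4, 2.1, 2.3, 4.4); X = 11.2.
W^NE = (Σα)·X − ½Σα_i² = 11.2² − ½·34.82 = 108.03.
Planner sets x_i = Σα_j = 11.2 for every i, so X^SO = 4·11.2 = 44.8.
W^SO = (Σα)·X^SO − ½·4·(Σα)² = (4/2)·11.2² = 250.88.
Deadweight loss = W^SO − W^NE = 142.85.

142.85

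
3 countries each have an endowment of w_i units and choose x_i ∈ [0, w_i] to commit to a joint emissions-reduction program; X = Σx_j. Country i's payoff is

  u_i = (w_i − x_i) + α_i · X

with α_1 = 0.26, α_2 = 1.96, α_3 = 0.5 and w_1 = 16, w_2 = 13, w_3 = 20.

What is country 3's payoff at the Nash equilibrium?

∂u_i/∂x_i = α_i − 1, so country i contributes w_i if α_i > 1, else 0.
α_i > 1 for i ∈ {2}; NE contributions (0, 13, 0), X = 13.
u_3 = (20 − 0) + 0.5·13 = 26.5.

26.5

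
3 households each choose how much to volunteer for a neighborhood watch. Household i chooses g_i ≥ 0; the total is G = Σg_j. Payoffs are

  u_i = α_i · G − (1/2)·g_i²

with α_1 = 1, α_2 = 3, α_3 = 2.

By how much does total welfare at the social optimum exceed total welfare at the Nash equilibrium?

25

Household i's FOC: ∂u_i/∂g_i = α_i − g_i = 0, so g_i* = α_i.
NE contributions = (1, 3, 2); G = 6.
W^NE = (Σα)·G − ½Σα_i² = 6² − ½·14 = 29.
Planner sets g_i = Σα_j = 6 for every i, so G^SO = 3·6 = 18.
W^SO = (Σα)·G^SO − ½·3·(Σα)² = (3/2)·6² = 54.
Deadweight loss = W^SO − W^NE = 25.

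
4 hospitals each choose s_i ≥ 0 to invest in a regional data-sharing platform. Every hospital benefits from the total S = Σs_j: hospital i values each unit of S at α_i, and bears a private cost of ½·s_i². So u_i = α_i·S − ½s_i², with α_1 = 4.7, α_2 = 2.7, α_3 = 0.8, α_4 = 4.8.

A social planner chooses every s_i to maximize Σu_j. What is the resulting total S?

Planner FOC: ∂(Σu_j)/∂s_i = (Σα_j) − s_i = 0, so s_i^SO = Σα_j = 13 for every i; S^SO = 52.

52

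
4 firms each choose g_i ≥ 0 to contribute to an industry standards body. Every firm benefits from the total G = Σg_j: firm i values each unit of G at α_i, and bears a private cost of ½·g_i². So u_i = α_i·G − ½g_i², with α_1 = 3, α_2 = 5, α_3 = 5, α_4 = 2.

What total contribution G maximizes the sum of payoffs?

60

Planner FOC: ∂(Σu_j)/∂g_i = (Σα_j) − g_i = 0, so g_i^SO = Σα_j = 15 for every i; G^SO = 60.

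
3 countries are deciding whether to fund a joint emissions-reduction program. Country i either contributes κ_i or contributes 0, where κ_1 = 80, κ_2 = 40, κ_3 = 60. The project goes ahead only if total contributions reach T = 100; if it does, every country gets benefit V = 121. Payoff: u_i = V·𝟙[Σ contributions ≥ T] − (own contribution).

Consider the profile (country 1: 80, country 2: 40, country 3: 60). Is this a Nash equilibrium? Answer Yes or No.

No

Total = 180 ≥ 100: provided.
Country 1 (pledges 80, payoff 41): dropping to 0 → total 100, payoff 121. Profitable deviation.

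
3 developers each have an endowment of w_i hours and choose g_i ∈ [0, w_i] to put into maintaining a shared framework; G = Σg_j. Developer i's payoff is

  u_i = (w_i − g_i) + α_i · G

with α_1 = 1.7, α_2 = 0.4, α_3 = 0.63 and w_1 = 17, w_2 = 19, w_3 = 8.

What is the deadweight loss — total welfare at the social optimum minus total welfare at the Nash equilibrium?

∂u_i/∂g_i = α_i − 1, so developer i contributes w_i if α_i > 1, else 0.
α_i > 1 for i ∈ {1}; NE contributions (17, 0, 0), G = 17.
W^NE = Σw_i − G^NE + (Σα_i)·G^NE = 44 + 1.73·17 = 73.41.
Planner: ∂(Σu_j)/∂g_i = Σα_j − 1 = 1.73 > 0, so everyone contributes w_i; G^SO = 44, W^SO = 44 + 1.73·44 = 120.12.
Deadweight loss = 46.71.

46.71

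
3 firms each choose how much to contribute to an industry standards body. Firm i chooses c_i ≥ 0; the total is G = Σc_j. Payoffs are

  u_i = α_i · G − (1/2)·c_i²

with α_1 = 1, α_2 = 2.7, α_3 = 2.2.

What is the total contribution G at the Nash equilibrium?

5.9

Firm i's FOC: ∂u_i/∂c_i = α_i − c_i = 0, so c_i* = α_i.
NE contributions = (1, 2.7, 2.2); G = 5.9.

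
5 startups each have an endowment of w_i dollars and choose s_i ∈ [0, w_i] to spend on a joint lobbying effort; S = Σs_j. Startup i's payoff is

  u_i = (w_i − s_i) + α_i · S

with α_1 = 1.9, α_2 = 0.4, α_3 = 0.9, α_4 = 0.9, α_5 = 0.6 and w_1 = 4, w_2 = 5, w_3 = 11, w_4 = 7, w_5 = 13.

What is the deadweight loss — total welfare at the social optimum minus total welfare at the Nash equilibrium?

∂u_i/∂s_i = α_i − 1, so startup i contributes w_i if α_i > 1, else 0.
α_i > 1 for i ∈ {1}; NE contributions (4, 0, 0, 0, 0), S = 4.
W^NE = Σw_i − S^NE + (Σα_i)·S^NE = 40 + 3.7·4 = 54.8.
Planner: ∂(Σu_j)/∂s_i = Σα_j − 1 = 3.7 > 0, so everyone contributes w_i; S^SO = 40, W^SO = 40 + 3.7·40 = 188.
Deadweight loss = 133.2.

133.2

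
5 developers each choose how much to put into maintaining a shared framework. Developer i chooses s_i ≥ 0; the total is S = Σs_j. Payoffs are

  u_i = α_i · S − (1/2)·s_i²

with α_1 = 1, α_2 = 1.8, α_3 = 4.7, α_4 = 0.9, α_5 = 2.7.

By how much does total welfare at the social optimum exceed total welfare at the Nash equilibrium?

202.03

Developer i's FOC: ∂u_i/∂s_i = α_i − s_i = 0, so s_i* = α_i.
NE contributions = (1, 1.8, 4.7, 0.9, 2.7); S = 11.1.
W^NE = (Σα)·S − ½Σα_i² = 11.1² − ½·34.43 = 105.995.
Planner sets s_i = Σα_j = 11.1 for every i, so S^SO = 5·11.1 = 55.5.
W^SO = (Σα)·S^SO − ½·5·(Σα)² = (5/2)·11.1² = 308.025.
Deadweight loss = W^SO − W^NE = 202.03.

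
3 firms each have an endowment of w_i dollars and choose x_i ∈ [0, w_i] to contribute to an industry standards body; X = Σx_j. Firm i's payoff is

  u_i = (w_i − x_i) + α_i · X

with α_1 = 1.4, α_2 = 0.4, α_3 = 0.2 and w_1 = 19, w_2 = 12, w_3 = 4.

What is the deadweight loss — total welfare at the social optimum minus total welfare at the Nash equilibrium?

∂u_i/∂x_i = α_i − 1, so firm i contributes w_i if α_i > 1, else 0.
α_i > 1 for i ∈ {1}; NE contributions (19, 0, 0), X = 19.
W^NE = Σw_i − X^NE + (Σα_i)·X^NE = 35 + 1·19 = 54.
Planner: ∂(Σu_j)/∂x_i = Σα_j − 1 = 1 > 0, so everyone contributes w_i; X^SO = 35, W^SO = 35 + 1·35 = 70.
Deadweight loss = 16.

16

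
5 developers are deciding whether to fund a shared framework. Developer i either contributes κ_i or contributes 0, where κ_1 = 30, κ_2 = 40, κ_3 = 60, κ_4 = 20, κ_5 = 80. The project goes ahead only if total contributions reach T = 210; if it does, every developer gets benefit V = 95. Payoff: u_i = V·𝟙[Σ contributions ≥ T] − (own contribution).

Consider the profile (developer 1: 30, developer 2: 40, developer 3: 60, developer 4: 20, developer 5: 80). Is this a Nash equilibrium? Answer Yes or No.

No

Total = 230 ≥ 210: provided.
Developer 1 (pledges 30, payoff 65): dropping to 0 → total 200, payoff 0. No gain.
Developer 2 (pledges 40, payoff 55): dropping to 0 → total 190, payoff 0. No gain.
Developer 3 (pledges 60, payoff 35): dropping to 0 → total 170, payoff 0. No gain.
Developer 4 (pledges 20, payoff 75): dropping to 0 → total 210, payoff 95. Profitable deviation.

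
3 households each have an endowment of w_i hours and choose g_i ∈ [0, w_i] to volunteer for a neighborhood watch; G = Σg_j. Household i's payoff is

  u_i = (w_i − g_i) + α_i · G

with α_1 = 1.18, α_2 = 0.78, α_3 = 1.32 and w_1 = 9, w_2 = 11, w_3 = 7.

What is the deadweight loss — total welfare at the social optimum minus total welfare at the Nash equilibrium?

25.08

∂u_i/∂g_i = α_i − 1, so household i contributes w_i if α_i > 1, else 0.
α_i > 1 for i ∈ {1, 3}; NE contributions (9, 0, 7), G = 16.
W^NE = Σw_i − G^NE + (Σα_i)·G^NE = 27 + 2.28·16 = 63.48.
Planner: ∂(Σu_j)/∂g_i = Σα_j − 1 = 2.28 > 0, so everyone contributes w_i; G^SO = 27, W^SO = 27 + 2.28·27 = 88.56.
Deadweight loss = 25.08.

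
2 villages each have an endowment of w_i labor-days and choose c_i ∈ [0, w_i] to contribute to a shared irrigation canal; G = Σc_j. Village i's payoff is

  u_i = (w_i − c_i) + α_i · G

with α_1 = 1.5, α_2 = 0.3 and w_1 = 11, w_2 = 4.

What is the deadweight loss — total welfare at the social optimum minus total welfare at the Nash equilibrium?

3.2

∂u_i/∂c_i = α_i − 1, so village i contributes w_i if α_i > 1, else 0.
α_i > 1 for i ∈ {1}; NE contributions (11, 0), G = 11.
W^NE = Σw_i − G^NE + (Σα_i)·G^NE = 15 + 0.8·11 = 23.8.
Planner: ∂(Σu_j)/∂c_i = Σα_j − 1 = 0.8 > 0, so everyone contributes w_i; G^SO = 15, W^SO = 15 + 0.8·15 = 27.
Deadweight loss = 3.2.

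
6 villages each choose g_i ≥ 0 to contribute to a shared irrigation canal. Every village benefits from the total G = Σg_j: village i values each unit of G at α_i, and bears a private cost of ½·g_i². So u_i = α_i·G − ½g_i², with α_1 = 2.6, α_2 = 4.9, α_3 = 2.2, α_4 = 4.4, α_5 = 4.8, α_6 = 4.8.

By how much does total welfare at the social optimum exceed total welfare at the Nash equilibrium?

Village i's FOC: ∂u_i/∂g_i = α_i − g_i = 0, so g_i* = α_i.
NE contributions = (2.6, 4.9, 2.2, 4.4, 4.8, 4.8); G = 23.7.
W^NE = (Σα)·G − ½Σα_i² = 23.7² − ½·101.05 = 511.165.
Planner sets g_i = Σα_j = 23.7 for every i, so G^SO = 6·23.7 = 142.2.
W^SO = (Σα)·G^SO − ½·6·(Σα)² = (6/2)·23.7² = 1685.07.
Deadweight loss = W^SO − W^NE = 1173.905.

1173.905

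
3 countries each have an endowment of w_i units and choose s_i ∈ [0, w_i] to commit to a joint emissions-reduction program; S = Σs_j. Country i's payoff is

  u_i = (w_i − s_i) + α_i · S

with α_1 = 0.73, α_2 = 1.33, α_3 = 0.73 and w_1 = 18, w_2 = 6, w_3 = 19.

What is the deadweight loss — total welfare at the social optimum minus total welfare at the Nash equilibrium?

∂u_i/∂s_i = α_i − 1, so country i contributes w_i if α_i > 1, else 0.
α_i > 1 for i ∈ {2}; NE contributions (0, 6, 0), S = 6.
W^NE = Σw_i − S^NE + (Σα_i)·S^NE = 43 + 1.79·6 = 53.74.
Planner: ∂(Σu_j)/∂s_i = Σα_j − 1 = 1.79 > 0, so everyone contributes w_i; S^SO = 43, W^SO = 43 + 1.79·43 = 119.97.
Deadweight loss = 66.23.

66.23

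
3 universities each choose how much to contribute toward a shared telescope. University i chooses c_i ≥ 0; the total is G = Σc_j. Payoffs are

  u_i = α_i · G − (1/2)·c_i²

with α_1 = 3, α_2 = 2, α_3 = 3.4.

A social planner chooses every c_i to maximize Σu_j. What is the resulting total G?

25.2

Planner FOC: ∂(Σu_j)/∂c_i = (Σα_j) − c_i = 0, so c_i^SO = Σα_j = 8.4 for every i; G^SO = 25.2.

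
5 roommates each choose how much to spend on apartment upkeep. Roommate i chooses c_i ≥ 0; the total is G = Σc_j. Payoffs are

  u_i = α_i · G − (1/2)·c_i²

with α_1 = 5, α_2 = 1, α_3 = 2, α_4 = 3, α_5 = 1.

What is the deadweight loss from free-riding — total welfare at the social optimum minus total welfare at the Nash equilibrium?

Roommate i's FOC: ∂u_i/∂c_i = α_i − c_i = 0, so c_i* = α_i.
NE contributions = (5, 1, 2, 3, 1); G = 12.
W^NE = (Σα)·G − ½Σα_i² = 12² − ½·40 = 124.
Planner sets c_i = Σα_j = 12 for every i, so G^SO = 5·12 = 60.
W^SO = (Σα)·G^SO − ½·5·(Σα)² = (5/2)·12² = 360.
Deadweight loss = W^SO − W^NE = 236.

236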